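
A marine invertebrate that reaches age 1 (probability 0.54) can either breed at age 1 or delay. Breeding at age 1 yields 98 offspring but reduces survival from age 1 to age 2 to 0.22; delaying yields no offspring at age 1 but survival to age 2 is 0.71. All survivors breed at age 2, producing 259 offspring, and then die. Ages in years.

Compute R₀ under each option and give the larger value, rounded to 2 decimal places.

breed at age 1: R₀ = 0.54 × (98 + 0.22 × 259) = 0.54 × 154.9800 = 83.6892
delay to age 2: R₀ = 0.54 × (0.71 × 259) = 0.54 × 183.8900 = 99.3006
Higher: delay to age 2 (99.3006).

99.30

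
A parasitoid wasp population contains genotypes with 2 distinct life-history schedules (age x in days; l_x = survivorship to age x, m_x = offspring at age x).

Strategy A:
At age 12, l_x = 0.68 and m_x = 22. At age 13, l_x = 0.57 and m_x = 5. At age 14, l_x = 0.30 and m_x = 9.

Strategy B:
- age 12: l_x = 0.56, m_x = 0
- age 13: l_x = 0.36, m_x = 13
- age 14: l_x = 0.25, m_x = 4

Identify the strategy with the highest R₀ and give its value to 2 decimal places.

Strategy A: R₀ = 0.68×22 + 0.57×5 + 0.30×9 = 20.5100
Strategy B: R₀ = 0.56×0 + 0.36×13 + 0.25×4 = 5.6800
Highest R₀: strategy A with 20.5100.

20.51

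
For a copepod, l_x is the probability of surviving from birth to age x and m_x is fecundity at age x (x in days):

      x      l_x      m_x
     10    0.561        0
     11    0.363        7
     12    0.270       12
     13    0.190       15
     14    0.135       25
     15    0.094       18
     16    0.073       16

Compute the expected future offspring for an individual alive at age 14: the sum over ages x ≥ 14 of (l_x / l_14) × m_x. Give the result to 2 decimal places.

46.19

l_14 = 0.135. Conditional survival from age 14 to x is l_x / l_14.
  x=14: (0.135/0.135) × 25 = 25.0000
  x=15: (0.094/0.135) × 18 = 12.5333
  x=16: (0.073/0.135) × 16 = 8.6519
Sum = 25.0000 + 12.5333 + 8.6519 = 46.1852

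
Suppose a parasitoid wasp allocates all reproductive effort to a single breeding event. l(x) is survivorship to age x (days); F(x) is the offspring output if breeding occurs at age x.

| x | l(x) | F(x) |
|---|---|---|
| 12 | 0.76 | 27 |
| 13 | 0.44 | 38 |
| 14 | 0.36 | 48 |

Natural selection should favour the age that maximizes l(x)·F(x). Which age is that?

Expected offspring if breeding at age x = l(x) × F(x):
  age 12: 0.76 × 27 = 20.520
  age 13: 0.44 × 38 = 16.720
  age 14: 0.36 × 48 = 17.280
Maximum at age 12 (20.520).

12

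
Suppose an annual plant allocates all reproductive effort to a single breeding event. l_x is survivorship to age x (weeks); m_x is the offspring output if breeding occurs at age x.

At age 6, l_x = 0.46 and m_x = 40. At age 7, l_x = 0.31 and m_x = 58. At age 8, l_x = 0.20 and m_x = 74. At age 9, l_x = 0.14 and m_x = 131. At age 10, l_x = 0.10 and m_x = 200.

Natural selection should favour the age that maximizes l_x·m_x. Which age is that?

10

Expected offspring if breeding at age x = l_x × m_x:
  age 6: 0.46 × 40 = 18.400
  age 7: 0.31 × 58 = 17.980
  age 8: 0.20 × 74 = 14.800
  age 9: 0.14 × 131 = 18.340
  age 10: 0.10 × 200 = 20.000
Maximum at age 10 (20.000).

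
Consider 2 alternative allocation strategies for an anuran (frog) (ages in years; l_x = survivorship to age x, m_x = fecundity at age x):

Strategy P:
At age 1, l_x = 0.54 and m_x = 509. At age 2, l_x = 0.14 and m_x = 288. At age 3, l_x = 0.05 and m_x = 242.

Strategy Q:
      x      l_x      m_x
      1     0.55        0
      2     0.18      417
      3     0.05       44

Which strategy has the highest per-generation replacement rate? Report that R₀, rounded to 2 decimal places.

327.28

Strategy P: R₀ = 0.54×509 + 0.14×288 + 0.05×242 = 327.2800
Strategy Q: R₀ = 0.55×0 + 0.18×417 + 0.05×44 = 77.2600
Highest R₀: strategy P with 327.2800.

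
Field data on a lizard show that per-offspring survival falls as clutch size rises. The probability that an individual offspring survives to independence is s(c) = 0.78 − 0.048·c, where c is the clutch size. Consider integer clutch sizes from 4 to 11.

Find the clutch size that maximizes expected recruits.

8

Expected recruits = c × s(c):
  c=4: 4 × 0.588 = 2.352
  c=5: 5 × 0.540 = 2.700
  c=6: 6 × 0.492 = 2.952
  c=7: 7 × 0.444 = 3.108
  c=8: 8 × 0.396 = 3.168
  c=9: 9 × 0.348 = 3.132
  c=10: 10 × 0.300 = 3.000
  c=11: 11 × 0.252 = 2.772
Maximum at c = 8 (3.168 recruits).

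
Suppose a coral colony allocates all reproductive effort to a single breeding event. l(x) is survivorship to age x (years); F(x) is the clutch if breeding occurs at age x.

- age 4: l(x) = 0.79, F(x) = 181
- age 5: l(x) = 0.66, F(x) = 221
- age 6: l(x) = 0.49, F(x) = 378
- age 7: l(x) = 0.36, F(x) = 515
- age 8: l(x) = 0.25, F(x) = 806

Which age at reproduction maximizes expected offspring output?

Expected offspring if breeding at age x = l(x) × F(x):
  age 4: 0.79 × 181 = 142.990
  age 5: 0.66 × 221 = 145.860
  age 6: 0.49 × 378 = 185.220
  age 7: 0.36 × 515 = 185.400
  age 8: 0.25 × 806 = 201.500
Maximum at age 8 (201.500).

8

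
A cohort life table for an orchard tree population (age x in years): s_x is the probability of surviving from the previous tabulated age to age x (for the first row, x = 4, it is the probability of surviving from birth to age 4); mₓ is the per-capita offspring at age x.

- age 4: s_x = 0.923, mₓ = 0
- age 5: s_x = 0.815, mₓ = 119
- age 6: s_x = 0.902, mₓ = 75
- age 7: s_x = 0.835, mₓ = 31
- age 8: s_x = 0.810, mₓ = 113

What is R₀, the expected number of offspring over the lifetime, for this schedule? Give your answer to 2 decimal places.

209.83

Survivorship from birth: l_x = s_4·s_5·…·s_x.
  l_4 = 0.92300
  l_5 = 0.75224
  l_6 = 0.67852
  l_7 = 0.56657
  l_8 = 0.45892
R₀ = Σ l_x mₓ:
  age 4: 0.92300 × 0 = 0.0000
  age 5: 0.75224 × 119 = 89.5166
  age 6: 0.67852 × 75 = 50.8890
  age 7: 0.56657 × 31 = 17.5637
  age 8: 0.45892 × 113 = 51.8580
R₀ = 0.0000 + 89.5166 + 50.8890 + 17.5637 + 51.8580 = 209.8272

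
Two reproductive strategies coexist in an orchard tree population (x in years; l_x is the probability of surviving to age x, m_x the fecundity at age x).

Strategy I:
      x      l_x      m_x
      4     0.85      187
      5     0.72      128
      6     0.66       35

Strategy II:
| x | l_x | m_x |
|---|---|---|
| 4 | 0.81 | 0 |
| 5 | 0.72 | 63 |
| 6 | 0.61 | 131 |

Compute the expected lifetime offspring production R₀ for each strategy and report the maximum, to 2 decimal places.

Strategy I: R₀ = 0.85×187 + 0.72×128 + 0.66×35 = 274.2100
Strategy II: R₀ = 0.81×0 + 0.72×63 + 0.61×131 = 125.2700
Highest R₀: strategy I with 274.2100.

274.21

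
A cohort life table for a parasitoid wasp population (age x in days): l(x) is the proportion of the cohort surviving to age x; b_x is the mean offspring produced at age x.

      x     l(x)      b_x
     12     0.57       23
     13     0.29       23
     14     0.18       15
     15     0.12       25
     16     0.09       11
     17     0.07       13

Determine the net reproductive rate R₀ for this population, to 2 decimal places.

R₀ = Σ l(x) b_x:
  age 12: 0.57 × 23 = 13.1100
  age 13: 0.29 × 23 = 6.6700
  age 14: 0.18 × 15 = 2.7000
  age 15: 0.12 × 25 = 3.0000
  age 16: 0.09 × 11 = 0.9900
  age 17: 0.07 × 13 = 0.9100
R₀ = 13.1100 + 6.6700 + 2.7000 + 3.0000 + 0.9900 + 0.9100 = 27.3800

27.38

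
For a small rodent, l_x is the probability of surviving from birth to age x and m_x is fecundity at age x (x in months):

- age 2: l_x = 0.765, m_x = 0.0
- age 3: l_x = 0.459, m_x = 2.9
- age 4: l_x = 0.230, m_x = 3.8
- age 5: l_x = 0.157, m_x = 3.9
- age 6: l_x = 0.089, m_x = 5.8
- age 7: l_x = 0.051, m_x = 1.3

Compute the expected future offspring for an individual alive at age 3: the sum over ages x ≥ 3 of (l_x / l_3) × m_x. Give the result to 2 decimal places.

7.41

l_3 = 0.459. Conditional survival from age 3 to x is l_x / l_3.
  x=3: (0.459/0.459) × 2.9 = 2.9000
  x=4: (0.230/0.459) × 3.8 = 1.9041
  x=5: (0.157/0.459) × 3.9 = 1.3340
  x=6: (0.089/0.459) × 5.8 = 1.1246
  x=7: (0.051/0.459) × 1.3 = 0.1444
Sum = 2.9000 + 1.9041 + 1.3340 + 1.1246 + 0.1444 = 7.4072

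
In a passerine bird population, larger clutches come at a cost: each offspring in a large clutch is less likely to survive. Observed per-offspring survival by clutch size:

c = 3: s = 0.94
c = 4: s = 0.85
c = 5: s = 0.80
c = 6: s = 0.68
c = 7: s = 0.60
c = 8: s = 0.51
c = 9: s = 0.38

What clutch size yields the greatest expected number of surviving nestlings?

7

Expected surviving nestlings = c × s(c):
  c=3: 3 × 0.94 = 2.820
  c=4: 4 × 0.85 = 3.400
  c=5: 5 × 0.80 = 4.000
  c=6: 6 × 0.68 = 4.080
  c=7: 7 × 0.60 = 4.200
  c=8: 8 × 0.51 = 4.080
  c=9: 9 × 0.38 = 3.420
Maximum at c = 7 (4.200 surviving nestlings).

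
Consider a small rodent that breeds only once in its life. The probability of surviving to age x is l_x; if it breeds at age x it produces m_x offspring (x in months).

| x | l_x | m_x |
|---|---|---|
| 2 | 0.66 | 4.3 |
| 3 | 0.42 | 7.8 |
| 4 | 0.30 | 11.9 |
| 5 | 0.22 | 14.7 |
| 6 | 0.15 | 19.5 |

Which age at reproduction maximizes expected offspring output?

4

Expected offspring if breeding at age x = l_x × m_x:
  age 2: 0.66 × 4.3 = 2.838
  age 3: 0.42 × 7.8 = 3.276
  age 4: 0.30 × 11.9 = 3.570
  age 5: 0.22 × 14.7 = 3.234
  age 6: 0.15 × 19.5 = 2.925
Maximum at age 4 (3.570).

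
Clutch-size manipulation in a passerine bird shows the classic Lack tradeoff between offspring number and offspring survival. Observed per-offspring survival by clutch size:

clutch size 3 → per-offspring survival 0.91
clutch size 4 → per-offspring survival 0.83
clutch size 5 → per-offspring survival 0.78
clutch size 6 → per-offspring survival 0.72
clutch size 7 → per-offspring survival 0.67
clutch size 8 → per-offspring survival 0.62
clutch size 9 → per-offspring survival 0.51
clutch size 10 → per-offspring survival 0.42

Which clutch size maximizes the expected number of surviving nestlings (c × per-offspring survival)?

8

Expected surviving nestlings = c × s(c):
  c=3: 3 × 0.91 = 2.730
  c=4: 4 × 0.83 = 3.320
  c=5: 5 × 0.78 = 3.900
  c=6: 6 × 0.72 = 4.320
  c=7: 7 × 0.67 = 4.690
  c=8: 8 × 0.62 = 4.960
  c=9: 9 × 0.51 = 4.590
  c=10: 10 × 0.42 = 4.200
Maximum at c = 8 (4.960 surviving nestlings).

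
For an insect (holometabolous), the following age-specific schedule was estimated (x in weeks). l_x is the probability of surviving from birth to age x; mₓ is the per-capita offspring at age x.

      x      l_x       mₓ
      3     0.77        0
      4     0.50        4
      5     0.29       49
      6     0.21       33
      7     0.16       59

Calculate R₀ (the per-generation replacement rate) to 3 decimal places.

R₀ = Σ l_x mₓ:
  age 3: 0.77 × 0 = 0.0000
  age 4: 0.50 × 4 = 2.0000
  age 5: 0.29 × 49 = 14.2100
  age 6: 0.21 × 33 = 6.9300
  age 7: 0.16 × 59 = 9.4400
R₀ = 0.0000 + 2.0000 + 14.2100 + 6.9300 + 9.4400 = 32.5800

32.580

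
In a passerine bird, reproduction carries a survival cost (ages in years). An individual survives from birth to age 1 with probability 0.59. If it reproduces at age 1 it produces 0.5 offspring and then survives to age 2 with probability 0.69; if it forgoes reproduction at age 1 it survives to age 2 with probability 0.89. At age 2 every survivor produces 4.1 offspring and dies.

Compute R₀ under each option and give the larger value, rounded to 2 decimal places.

breed at age 1: R₀ = 0.59 × (0.5 + 0.69 × 4.1) = 0.59 × 3.3290 = 1.9641
delay to age 2: R₀ = 0.59 × (0.89 × 4.1) = 0.59 × 3.6490 = 2.1529
Higher: delay to age 2 (2.1529).

2.15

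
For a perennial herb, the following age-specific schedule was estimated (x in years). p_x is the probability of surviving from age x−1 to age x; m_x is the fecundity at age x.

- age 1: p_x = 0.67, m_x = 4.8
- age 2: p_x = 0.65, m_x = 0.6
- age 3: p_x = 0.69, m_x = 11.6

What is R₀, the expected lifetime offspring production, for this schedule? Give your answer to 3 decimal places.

Survivorship from birth: l_x = p_1·p_2·…·p_x.
  l_1 = 0.67000
  l_2 = 0.43550
  l_3 = 0.30050
R₀ = Σ l_x m_x:
  age 1: 0.67000 × 4.8 = 3.2160
  age 2: 0.43550 × 0.6 = 0.2613
  age 3: 0.30050 × 11.6 = 3.4858
R₀ = 3.2160 + 0.2613 + 3.4858 = 6.9631

6.963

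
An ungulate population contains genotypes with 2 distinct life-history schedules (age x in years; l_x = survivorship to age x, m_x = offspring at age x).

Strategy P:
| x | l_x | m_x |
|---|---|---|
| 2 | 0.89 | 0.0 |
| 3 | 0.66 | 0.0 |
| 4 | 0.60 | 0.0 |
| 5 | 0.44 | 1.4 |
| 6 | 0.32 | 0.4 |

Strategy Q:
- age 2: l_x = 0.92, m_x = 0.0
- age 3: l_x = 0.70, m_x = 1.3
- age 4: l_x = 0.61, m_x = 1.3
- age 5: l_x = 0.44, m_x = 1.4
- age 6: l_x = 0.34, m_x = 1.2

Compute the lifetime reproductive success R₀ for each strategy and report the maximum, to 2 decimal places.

2.73

Strategy P: R₀ = 0.89×0.0 + 0.66×0.0 + 0.60×0.0 + 0.44×1.4 + 0.32×0.4 = 0.7440
Strategy Q: R₀ = 0.92×0.0 + 0.70×1.3 + 0.61×1.3 + 0.44×1.4 + 0.34×1.2 = 2.7270
Highest R₀: strategy Q with 2.7270.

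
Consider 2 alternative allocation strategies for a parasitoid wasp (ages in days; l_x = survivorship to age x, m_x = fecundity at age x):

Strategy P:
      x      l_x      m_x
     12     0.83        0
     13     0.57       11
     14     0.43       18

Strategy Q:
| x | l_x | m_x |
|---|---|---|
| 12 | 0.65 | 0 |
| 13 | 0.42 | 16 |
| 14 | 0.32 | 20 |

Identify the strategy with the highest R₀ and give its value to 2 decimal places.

14.01

Strategy P: R₀ = 0.83×0 + 0.57×11 + 0.43×18 = 14.0100
Strategy Q: R₀ = 0.65×0 + 0.42×16 + 0.32×20 = 13.1200
Highest R₀: strategy P with 14.0100.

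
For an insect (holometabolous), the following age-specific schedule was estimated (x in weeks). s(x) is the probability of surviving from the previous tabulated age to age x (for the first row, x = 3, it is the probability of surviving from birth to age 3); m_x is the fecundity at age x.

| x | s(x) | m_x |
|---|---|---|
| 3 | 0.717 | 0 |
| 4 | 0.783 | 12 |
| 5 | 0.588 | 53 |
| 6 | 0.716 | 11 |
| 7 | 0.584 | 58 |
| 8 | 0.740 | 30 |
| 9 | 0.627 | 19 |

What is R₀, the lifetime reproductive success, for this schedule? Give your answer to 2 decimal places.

Survivorship from birth: l_x = s_3·s_4·…·s_x.
  l_3 = 0.71700
  l_4 = 0.56141
  l_5 = 0.33011
  l_6 = 0.23636
  l_7 = 0.13803
  l_8 = 0.10214
  l_9 = 0.06404
R₀ = Σ l_x m_x:
  age 3: 0.71700 × 0 = 0.0000
  age 4: 0.56141 × 12 = 6.7369
  age 5: 0.33011 × 53 = 17.4958
  age 6: 0.23636 × 11 = 2.6000
  age 7: 0.13803 × 58 = 8.0057
  age 8: 0.10214 × 30 = 3.0642
  age 9: 0.06404 × 19 = 1.2168
R₀ = 0.0000 + 6.7369 + 17.4958 + 2.6000 + 8.0057 + 3.0642 + 1.2168 = 39.1194

39.12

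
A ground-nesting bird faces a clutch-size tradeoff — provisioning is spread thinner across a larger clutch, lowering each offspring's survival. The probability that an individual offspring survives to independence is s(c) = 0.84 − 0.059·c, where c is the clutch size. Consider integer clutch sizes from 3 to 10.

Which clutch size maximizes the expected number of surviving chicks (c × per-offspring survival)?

7

Expected surviving chicks = c × s(c):
  c=3: 3 × 0.663 = 1.989
  c=4: 4 × 0.604 = 2.416
  c=5: 5 × 0.545 = 2.725
  c=6: 6 × 0.486 = 2.916
  c=7: 7 × 0.427 = 2.989
  c=8: 8 × 0.368 = 2.944
  c=9: 9 × 0.309 = 2.781
  c=10: 10 × 0.250 = 2.500
Maximum at c = 7 (2.989 surviving chicks).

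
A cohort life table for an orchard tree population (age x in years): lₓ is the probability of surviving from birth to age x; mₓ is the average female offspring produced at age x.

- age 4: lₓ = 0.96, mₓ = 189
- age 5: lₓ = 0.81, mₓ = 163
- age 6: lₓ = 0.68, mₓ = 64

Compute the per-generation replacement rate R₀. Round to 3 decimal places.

356.990

R₀ = Σ lₓ mₓ:
  age 4: 0.96 × 189 = 181.4400
  age 5: 0.81 × 163 = 132.0300
  age 6: 0.68 × 64 = 43.5200
R₀ = 181.4400 + 132.0300 + 43.5200 = 356.9900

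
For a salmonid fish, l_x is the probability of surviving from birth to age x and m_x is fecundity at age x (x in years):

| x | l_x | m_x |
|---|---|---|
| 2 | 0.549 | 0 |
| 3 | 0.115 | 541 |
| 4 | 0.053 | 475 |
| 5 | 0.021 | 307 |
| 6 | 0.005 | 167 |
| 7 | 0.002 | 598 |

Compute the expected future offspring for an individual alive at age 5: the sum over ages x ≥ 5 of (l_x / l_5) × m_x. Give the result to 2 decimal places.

403.71

l_5 = 0.021. Conditional survival from age 5 to x is l_x / l_5.
  x=5: (0.021/0.021) × 307 = 307.0000
  x=6: (0.005/0.021) × 167 = 39.7619
  x=7: (0.002/0.021) × 598 = 56.9524
Sum = 307.0000 + 39.7619 + 56.9524 = 403.7143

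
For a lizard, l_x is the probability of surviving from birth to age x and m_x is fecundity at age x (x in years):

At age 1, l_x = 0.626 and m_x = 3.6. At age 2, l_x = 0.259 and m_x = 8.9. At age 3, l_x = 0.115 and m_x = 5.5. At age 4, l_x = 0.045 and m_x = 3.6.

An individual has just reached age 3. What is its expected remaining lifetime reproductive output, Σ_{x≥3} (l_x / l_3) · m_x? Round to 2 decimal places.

6.91

l_3 = 0.115. Conditional survival from age 3 to x is l_x / l_3.
  x=3: (0.115/0.115) × 5.5 = 5.5000
  x=4: (0.045/0.115) × 3.6 = 1.4087
Sum = 5.5000 + 1.4087 = 6.9087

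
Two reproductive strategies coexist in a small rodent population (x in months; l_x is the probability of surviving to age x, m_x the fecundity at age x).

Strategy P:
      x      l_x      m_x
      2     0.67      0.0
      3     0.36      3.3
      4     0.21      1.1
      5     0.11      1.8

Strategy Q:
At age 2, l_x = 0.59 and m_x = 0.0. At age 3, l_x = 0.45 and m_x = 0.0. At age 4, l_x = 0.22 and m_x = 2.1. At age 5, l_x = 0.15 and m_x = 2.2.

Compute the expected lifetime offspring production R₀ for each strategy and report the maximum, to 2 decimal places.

Strategy P: R₀ = 0.67×0.0 + 0.36×3.3 + 0.21×1.1 + 0.11×1.8 = 1.6170
Strategy Q: R₀ = 0.59×0.0 + 0.45×0.0 + 0.22×2.1 + 0.15×2.2 = 0.7920
Highest R₀: strategy P with 1.6170.

1.62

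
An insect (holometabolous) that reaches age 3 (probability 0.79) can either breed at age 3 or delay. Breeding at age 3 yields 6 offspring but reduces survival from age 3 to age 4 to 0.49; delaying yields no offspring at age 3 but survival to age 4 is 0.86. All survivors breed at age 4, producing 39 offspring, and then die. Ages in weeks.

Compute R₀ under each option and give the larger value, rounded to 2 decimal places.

breed at age 3: R₀ = 0.79 × (6 + 0.49 × 39) = 0.79 × 25.1100 = 19.8369
delay to age 4: R₀ = 0.79 × (0.86 × 39) = 0.79 × 33.5400 = 26.4966
Higher: delay to age 4 (26.4966).

26.50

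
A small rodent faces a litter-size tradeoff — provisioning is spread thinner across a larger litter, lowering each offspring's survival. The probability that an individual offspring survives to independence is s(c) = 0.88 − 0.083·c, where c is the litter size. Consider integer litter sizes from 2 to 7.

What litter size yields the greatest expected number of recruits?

5

Expected recruits = c × s(c):
  c=2: 2 × 0.714 = 1.428
  c=3: 3 × 0.631 = 1.893
  c=4: 4 × 0.548 = 2.192
  c=5: 5 × 0.465 = 2.325
  c=6: 6 × 0.382 = 2.292
  c=7: 7 × 0.299 = 2.093
Maximum at c = 5 (2.325 recruits).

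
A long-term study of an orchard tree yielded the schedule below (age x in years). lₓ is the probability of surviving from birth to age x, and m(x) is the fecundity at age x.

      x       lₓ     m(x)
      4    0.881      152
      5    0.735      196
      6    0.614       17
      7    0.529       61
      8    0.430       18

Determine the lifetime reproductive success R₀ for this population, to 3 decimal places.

328.419

R₀ = Σ lₓ m(x):
  age 4: 0.881 × 152 = 133.9120
  age 5: 0.735 × 196 = 144.0600
  age 6: 0.614 × 17 = 10.4380
  age 7: 0.529 × 61 = 32.2690
  age 8: 0.430 × 18 = 7.7400
R₀ = 133.9120 + 144.0600 + 10.4380 + 32.2690 + 7.7400 = 328.4190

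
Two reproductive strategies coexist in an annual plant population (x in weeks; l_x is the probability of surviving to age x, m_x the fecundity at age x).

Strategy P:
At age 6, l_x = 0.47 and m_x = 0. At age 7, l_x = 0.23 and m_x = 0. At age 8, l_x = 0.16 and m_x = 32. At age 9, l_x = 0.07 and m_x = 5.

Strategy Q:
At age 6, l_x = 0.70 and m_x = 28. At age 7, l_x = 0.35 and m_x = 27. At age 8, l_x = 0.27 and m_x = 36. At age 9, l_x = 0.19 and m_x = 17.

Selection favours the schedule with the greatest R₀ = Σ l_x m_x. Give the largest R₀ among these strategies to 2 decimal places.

42.00

Strategy P: R₀ = 0.47×0 + 0.23×0 + 0.16×32 + 0.07×5 = 5.4700
Strategy Q: R₀ = 0.70×28 + 0.35×27 + 0.27×36 + 0.19×17 = 42.0000
Highest R₀: strategy Q with 42.0000.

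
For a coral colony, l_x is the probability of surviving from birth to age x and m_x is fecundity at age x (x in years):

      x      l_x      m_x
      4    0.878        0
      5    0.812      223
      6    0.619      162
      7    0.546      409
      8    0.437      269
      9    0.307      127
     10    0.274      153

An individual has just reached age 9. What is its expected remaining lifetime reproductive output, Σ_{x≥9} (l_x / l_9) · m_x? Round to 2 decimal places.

263.55

l_9 = 0.307. Conditional survival from age 9 to x is l_x / l_9.
  x=9: (0.307/0.307) × 127 = 127.0000
  x=10: (0.274/0.307) × 153 = 136.5537
Sum = 127.0000 + 136.5537 = 263.5537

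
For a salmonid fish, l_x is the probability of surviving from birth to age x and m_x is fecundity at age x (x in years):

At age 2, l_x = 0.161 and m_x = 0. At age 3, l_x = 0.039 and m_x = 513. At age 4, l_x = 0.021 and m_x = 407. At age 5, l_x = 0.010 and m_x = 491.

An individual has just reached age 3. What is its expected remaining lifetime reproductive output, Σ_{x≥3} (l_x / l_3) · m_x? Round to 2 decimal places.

l_3 = 0.039. Conditional survival from age 3 to x is l_x / l_3.
  x=3: (0.039/0.039) × 513 = 513.0000
  x=4: (0.021/0.039) × 407 = 219.1538
  x=5: (0.010/0.039) × 491 = 125.8974
Sum = 513.0000 + 219.1538 + 125.8974 = 858.0513

858.05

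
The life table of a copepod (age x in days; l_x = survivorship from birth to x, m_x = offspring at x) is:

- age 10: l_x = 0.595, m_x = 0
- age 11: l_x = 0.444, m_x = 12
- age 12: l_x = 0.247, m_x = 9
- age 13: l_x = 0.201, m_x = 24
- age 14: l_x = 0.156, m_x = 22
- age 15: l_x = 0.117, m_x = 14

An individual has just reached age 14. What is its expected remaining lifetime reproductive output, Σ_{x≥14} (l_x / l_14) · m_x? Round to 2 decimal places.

l_14 = 0.156. Conditional survival from age 14 to x is l_x / l_14.
  x=14: (0.156/0.156) × 22 = 22.0000
  x=15: (0.117/0.156) × 14 = 10.5000
Sum = 22.0000 + 10.5000 = 32.5000

32.50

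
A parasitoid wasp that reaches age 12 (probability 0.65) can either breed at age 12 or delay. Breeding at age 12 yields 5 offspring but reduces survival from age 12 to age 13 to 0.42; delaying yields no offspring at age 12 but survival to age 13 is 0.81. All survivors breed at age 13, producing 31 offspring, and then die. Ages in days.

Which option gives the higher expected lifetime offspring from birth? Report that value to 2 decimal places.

16.32

breed at age 12: R₀ = 0.65 × (5 + 0.42 × 31) = 0.65 × 18.0200 = 11.7130
delay to age 13: R₀ = 0.65 × (0.81 × 31) = 0.65 × 25.1100 = 16.3215
Higher: delay to age 13 (16.3215).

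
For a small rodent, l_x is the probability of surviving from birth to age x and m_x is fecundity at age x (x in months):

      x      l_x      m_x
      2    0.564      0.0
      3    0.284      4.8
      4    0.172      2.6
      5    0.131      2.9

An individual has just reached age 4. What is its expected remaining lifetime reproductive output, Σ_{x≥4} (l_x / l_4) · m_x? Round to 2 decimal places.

l_4 = 0.172. Conditional survival from age 4 to x is l_x / l_4.
  x=4: (0.172/0.172) × 2.6 = 2.6000
  x=5: (0.131/0.172) × 2.9 = 2.2087
Sum = 2.6000 + 2.2087 = 4.8087

4.81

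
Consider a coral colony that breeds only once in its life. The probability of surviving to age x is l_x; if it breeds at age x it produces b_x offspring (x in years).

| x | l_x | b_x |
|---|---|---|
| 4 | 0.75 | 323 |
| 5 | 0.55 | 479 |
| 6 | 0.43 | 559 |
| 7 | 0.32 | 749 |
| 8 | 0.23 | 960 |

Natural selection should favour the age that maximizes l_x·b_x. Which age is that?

Expected offspring if breeding at age x = l_x × b_x:
  age 4: 0.75 × 323 = 242.250
  age 5: 0.55 × 479 = 263.450
  age 6: 0.43 × 559 = 240.370
  age 7: 0.32 × 749 = 239.680
  age 8: 0.23 × 960 = 220.800
Maximum at age 5 (263.450).

5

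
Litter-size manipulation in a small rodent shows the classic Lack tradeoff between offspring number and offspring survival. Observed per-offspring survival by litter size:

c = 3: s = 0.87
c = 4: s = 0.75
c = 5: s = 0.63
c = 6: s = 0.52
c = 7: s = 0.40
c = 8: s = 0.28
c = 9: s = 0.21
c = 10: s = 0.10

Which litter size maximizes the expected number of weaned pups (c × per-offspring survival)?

Expected weaned pups = c × s(c):
  c=3: 3 × 0.87 = 2.610
  c=4: 4 × 0.75 = 3.000
  c=5: 5 × 0.63 = 3.150
  c=6: 6 × 0.52 = 3.120
  c=7: 7 × 0.40 = 2.800
  c=8: 8 × 0.28 = 2.240
  c=9: 9 × 0.21 = 1.890
  c=10: 10 × 0.10 = 1.000
Maximum at c = 5 (3.150 weaned pups).

5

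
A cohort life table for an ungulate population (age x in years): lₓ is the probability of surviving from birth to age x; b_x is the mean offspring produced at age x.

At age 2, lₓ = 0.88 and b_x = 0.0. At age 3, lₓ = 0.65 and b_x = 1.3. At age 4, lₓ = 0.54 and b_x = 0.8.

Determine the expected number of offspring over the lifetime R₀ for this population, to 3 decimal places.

1.277

R₀ = Σ lₓ b_x:
  age 2: 0.88 × 0.0 = 0.0000
  age 3: 0.65 × 1.3 = 0.8450
  age 4: 0.54 × 0.8 = 0.4320
R₀ = 0.0000 + 0.8450 + 0.4320 = 1.2770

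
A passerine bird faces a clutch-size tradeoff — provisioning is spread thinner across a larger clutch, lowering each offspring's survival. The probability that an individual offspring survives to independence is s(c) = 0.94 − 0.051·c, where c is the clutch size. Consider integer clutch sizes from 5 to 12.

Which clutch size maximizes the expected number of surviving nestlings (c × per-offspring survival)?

Expected surviving nestlings = c × s(c):
  c=5: 5 × 0.685 = 3.425
  c=6: 6 × 0.634 = 3.804
  c=7: 7 × 0.583 = 4.081
  c=8: 8 × 0.532 = 4.256
  c=9: 9 × 0.481 = 4.329
  c=10: 10 × 0.430 = 4.300
  c=11: 11 × 0.379 = 4.169
  c=12: 12 × 0.328 = 3.936
Maximum at c = 9 (4.329 surviving nestlings).

9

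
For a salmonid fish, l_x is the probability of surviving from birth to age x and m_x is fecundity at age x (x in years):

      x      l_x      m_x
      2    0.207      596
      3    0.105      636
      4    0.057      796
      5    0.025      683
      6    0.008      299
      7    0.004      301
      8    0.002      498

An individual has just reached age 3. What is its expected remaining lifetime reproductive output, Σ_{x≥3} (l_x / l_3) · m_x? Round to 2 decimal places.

1274.47

l_3 = 0.105. Conditional survival from age 3 to x is l_x / l_3.
  x=3: (0.105/0.105) × 636 = 636.0000
  x=4: (0.057/0.105) × 796 = 432.1143
  x=5: (0.025/0.105) × 683 = 162.6190
  x=6: (0.008/0.105) × 299 = 22.7810
  x=7: (0.004/0.105) × 301 = 11.4667
  x=8: (0.002/0.105) × 498 = 9.4857
Sum = 636.0000 + 432.1143 + 162.6190 + 22.7810 + 11.4667 + 9.4857 = 1274.4667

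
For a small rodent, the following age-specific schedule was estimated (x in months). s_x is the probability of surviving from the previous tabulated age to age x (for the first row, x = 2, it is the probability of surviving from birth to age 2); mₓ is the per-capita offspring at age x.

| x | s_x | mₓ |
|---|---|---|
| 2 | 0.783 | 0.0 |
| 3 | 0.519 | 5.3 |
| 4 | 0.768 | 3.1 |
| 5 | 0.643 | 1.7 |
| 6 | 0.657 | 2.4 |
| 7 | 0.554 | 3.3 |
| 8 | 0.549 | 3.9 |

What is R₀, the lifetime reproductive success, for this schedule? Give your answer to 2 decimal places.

Survivorship from birth: l_x = s_2·s_3·…·s_x.
  l_2 = 0.78300
  l_3 = 0.40638
  l_4 = 0.31210
  l_5 = 0.20068
  l_6 = 0.13185
  l_7 = 0.07304
  l_8 = 0.04010
R₀ = Σ l_x mₓ:
  age 2: 0.78300 × 0.0 = 0.0000
  age 3: 0.40638 × 5.3 = 2.1538
  age 4: 0.31210 × 3.1 = 0.9675
  age 5: 0.20068 × 1.7 = 0.3412
  age 6: 0.13185 × 2.4 = 0.3164
  age 7: 0.07304 × 3.3 = 0.2410
  age 8: 0.04010 × 3.9 = 0.1564
R₀ = 0.0000 + 2.1538 + 0.9675 + 0.3412 + 0.3164 + 0.2410 + 0.1564 = 4.1763

4.18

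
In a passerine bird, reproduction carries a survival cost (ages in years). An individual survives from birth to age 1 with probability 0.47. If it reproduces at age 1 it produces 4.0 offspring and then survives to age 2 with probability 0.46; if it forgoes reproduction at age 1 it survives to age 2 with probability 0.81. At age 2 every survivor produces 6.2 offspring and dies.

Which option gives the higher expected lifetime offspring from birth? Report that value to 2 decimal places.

breed at age 1: R₀ = 0.47 × (4.0 + 0.46 × 6.2) = 0.47 × 6.8520 = 3.2204
delay to age 2: R₀ = 0.47 × (0.81 × 6.2) = 0.47 × 5.0220 = 2.3603
Higher: breed at age 1 (3.2204).

3.22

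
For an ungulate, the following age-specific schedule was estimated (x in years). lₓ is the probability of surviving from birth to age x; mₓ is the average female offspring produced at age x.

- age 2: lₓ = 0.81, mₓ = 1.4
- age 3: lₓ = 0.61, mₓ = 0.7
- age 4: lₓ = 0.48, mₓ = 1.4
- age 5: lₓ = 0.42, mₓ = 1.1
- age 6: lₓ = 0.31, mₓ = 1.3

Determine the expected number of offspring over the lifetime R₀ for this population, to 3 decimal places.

3.098

R₀ = Σ lₓ mₓ:
  age 2: 0.81 × 1.4 = 1.1340
  age 3: 0.61 × 0.7 = 0.4270
  age 4: 0.48 × 1.4 = 0.6720
  age 5: 0.42 × 1.1 = 0.4620
  age 6: 0.31 × 1.3 = 0.4030
R₀ = 1.1340 + 0.4270 + 0.6720 + 0.4620 + 0.4030 = 3.0980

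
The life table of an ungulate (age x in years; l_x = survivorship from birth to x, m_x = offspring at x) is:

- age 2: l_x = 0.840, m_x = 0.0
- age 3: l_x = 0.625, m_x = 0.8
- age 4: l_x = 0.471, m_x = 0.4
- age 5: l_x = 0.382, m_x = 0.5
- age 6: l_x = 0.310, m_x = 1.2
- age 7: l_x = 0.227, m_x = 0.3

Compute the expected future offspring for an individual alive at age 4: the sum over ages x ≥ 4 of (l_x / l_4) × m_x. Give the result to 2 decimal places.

1.74

l_4 = 0.471. Conditional survival from age 4 to x is l_x / l_4.
  x=4: (0.471/0.471) × 0.4 = 0.4000
  x=5: (0.382/0.471) × 0.5 = 0.4055
  x=6: (0.310/0.471) × 1.2 = 0.7898
  x=7: (0.227/0.471) × 0.3 = 0.1446
Sum = 0.4000 + 0.4055 + 0.7898 + 0.1446 = 1.7399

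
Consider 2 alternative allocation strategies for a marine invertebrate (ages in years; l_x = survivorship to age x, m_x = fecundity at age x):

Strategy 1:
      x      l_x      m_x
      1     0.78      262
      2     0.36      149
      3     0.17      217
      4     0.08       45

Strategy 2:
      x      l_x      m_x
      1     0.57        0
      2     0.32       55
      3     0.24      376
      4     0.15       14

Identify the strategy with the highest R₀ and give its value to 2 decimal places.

Strategy 1: R₀ = 0.78×262 + 0.36×149 + 0.17×217 + 0.08×45 = 298.4900
Strategy 2: R₀ = 0.57×0 + 0.32×55 + 0.24×376 + 0.15×14 = 109.9400
Highest R₀: strategy 1 with 298.4900.

298.49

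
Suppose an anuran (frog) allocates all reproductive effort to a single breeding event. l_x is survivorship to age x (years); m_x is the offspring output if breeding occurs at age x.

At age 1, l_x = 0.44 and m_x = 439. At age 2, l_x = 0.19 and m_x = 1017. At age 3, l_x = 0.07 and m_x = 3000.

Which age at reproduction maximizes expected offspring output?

3

Expected offspring if breeding at age x = l_x × m_x:
  age 1: 0.44 × 439 = 193.160
  age 2: 0.19 × 1017 = 193.230
  age 3: 0.07 × 3000 = 210.000
Maximum at age 3 (210.000).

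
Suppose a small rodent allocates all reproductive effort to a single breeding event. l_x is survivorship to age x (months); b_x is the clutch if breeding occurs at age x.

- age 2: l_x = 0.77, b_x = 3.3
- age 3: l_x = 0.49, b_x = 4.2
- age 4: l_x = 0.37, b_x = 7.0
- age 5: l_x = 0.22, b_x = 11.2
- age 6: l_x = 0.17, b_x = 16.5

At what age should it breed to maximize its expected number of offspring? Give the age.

Expected offspring if breeding at age x = l_x × b_x:
  age 2: 0.77 × 3.3 = 2.541
  age 3: 0.49 × 4.2 = 2.058
  age 4: 0.37 × 7.0 = 2.590
  age 5: 0.22 × 11.2 = 2.464
  age 6: 0.17 × 16.5 = 2.805
Maximum at age 6 (2.805).

6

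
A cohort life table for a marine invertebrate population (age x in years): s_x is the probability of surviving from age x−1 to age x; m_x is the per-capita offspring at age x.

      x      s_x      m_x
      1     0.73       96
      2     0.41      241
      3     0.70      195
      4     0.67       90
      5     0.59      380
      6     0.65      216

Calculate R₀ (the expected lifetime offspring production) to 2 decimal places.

238.80

Survivorship from birth: l_x = s_1·s_2·…·s_x.
  l_1 = 0.73000
  l_2 = 0.29930
  l_3 = 0.20951
  l_4 = 0.14037
  l_5 = 0.08282
  l_6 = 0.05383
R₀ = Σ l_x m_x:
  age 1: 0.73000 × 96 = 70.0800
  age 2: 0.29930 × 241 = 72.1313
  age 3: 0.20951 × 195 = 40.8544
  age 4: 0.14037 × 90 = 12.6333
  age 5: 0.08282 × 380 = 31.4716
  age 6: 0.05383 × 216 = 11.6273
R₀ = 70.0800 + 72.1313 + 40.8544 + 12.6333 + 31.4716 + 11.6273 = 238.7979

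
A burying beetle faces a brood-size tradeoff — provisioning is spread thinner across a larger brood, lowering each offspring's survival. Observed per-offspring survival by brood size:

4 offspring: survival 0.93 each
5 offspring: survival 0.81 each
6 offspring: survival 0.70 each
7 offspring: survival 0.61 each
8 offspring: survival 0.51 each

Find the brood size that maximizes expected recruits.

Expected recruits = c × s(c):
  c=4: 4 × 0.93 = 3.720
  c=5: 5 × 0.81 = 4.050
  c=6: 6 × 0.70 = 4.200
  c=7: 7 × 0.61 = 4.270
  c=8: 8 × 0.51 = 4.080
Maximum at c = 7 (4.270 recruits).

7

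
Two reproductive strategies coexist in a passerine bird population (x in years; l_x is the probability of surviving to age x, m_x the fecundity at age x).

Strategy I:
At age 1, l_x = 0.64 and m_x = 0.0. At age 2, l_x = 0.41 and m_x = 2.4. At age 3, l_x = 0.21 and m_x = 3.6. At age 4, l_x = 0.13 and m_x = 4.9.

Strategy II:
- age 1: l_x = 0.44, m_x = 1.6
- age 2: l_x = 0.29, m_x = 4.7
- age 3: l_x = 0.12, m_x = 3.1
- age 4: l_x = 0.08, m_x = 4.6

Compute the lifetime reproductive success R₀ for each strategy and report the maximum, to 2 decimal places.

2.81

Strategy I: R₀ = 0.64×0.0 + 0.41×2.4 + 0.21×3.6 + 0.13×4.9 = 2.3770
Strategy II: R₀ = 0.44×1.6 + 0.29×4.7 + 0.12×3.1 + 0.08×4.6 = 2.8070
Highest R₀: strategy II with 2.8070.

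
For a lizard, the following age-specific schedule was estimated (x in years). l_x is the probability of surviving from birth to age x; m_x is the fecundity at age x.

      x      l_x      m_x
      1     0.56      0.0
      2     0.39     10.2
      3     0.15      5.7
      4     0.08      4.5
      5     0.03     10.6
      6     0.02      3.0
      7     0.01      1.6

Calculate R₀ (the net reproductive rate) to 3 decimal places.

R₀ = Σ l_x m_x:
  age 1: 0.56 × 0.0 = 0.0000
  age 2: 0.39 × 10.2 = 3.9780
  age 3: 0.15 × 5.7 = 0.8550
  age 4: 0.08 × 4.5 = 0.3600
  age 5: 0.03 × 10.6 = 0.3180
  age 6: 0.02 × 3.0 = 0.0600
  age 7: 0.01 × 1.6 = 0.0160
R₀ = 0.0000 + 3.9780 + 0.8550 + 0.3600 + 0.3180 + 0.0600 + 0.0160 = 5.5870

5.587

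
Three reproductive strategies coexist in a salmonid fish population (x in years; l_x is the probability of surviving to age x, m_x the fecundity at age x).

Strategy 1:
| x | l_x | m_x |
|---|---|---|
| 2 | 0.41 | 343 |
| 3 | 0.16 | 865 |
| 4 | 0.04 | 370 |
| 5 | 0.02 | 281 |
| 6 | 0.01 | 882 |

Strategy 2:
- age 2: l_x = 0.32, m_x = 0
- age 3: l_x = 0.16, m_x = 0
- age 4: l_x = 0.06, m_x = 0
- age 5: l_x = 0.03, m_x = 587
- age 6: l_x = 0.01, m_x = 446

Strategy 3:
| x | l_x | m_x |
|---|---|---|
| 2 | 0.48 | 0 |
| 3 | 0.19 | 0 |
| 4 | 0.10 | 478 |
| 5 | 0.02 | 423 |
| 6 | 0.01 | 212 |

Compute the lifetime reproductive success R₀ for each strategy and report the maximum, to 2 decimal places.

308.27

Strategy 1: R₀ = 0.41×343 + 0.16×865 + 0.04×370 + 0.02×281 + 0.01×882 = 308.2700
Strategy 2: R₀ = 0.32×0 + 0.16×0 + 0.06×0 + 0.03×587 + 0.01×446 = 22.0700
Strategy 3: R₀ = 0.48×0 + 0.19×0 + 0.10×478 + 0.02×423 + 0.01×212 = 58.3800
Highest R₀: strategy 1 with 308.2700.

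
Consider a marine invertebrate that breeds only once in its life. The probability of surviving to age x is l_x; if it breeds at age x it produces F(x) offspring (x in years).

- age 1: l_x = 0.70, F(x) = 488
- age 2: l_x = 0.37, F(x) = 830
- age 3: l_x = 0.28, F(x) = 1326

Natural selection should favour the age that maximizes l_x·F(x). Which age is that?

Expected offspring if breeding at age x = l_x × F(x):
  age 1: 0.70 × 488 = 341.600
  age 2: 0.37 × 830 = 307.100
  age 3: 0.28 × 1326 = 371.280
Maximum at age 3 (371.280).

3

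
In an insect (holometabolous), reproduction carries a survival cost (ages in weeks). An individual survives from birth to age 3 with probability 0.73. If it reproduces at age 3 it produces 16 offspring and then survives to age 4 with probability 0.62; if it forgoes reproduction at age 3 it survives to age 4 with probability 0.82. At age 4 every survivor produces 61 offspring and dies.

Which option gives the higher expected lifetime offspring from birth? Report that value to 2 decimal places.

39.29

breed at age 3: R₀ = 0.73 × (16 + 0.62 × 61) = 0.73 × 53.8200 = 39.2886
delay to age 4: R₀ = 0.73 × (0.82 × 61) = 0.73 × 50.0200 = 36.5146
Higher: breed at age 3 (39.2886).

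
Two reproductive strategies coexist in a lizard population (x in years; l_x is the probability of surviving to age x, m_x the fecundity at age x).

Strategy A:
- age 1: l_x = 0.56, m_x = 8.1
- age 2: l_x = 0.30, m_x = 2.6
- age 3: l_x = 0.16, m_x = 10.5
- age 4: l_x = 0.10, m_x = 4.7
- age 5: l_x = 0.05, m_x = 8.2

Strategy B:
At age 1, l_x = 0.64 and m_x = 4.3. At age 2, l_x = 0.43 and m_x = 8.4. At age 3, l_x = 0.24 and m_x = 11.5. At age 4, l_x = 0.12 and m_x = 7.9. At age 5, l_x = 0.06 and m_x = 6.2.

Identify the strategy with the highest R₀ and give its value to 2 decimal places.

10.44

Strategy A: R₀ = 0.56×8.1 + 0.30×2.6 + 0.16×10.5 + 0.10×4.7 + 0.05×8.2 = 7.8760
Strategy B: R₀ = 0.64×4.3 + 0.43×8.4 + 0.24×11.5 + 0.12×7.9 + 0.06×6.2 = 10.4440
Highest R₀: strategy B with 10.4440.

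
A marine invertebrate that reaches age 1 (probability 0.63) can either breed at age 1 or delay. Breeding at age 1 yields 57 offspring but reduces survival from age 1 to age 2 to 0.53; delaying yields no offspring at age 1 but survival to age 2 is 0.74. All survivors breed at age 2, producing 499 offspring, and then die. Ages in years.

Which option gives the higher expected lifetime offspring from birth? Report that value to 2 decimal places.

breed at age 1: R₀ = 0.63 × (57 + 0.53 × 499) = 0.63 × 321.4700 = 202.5261
delay to age 2: R₀ = 0.63 × (0.74 × 499) = 0.63 × 369.2600 = 232.6338
Higher: delay to age 2 (232.6338).

232.63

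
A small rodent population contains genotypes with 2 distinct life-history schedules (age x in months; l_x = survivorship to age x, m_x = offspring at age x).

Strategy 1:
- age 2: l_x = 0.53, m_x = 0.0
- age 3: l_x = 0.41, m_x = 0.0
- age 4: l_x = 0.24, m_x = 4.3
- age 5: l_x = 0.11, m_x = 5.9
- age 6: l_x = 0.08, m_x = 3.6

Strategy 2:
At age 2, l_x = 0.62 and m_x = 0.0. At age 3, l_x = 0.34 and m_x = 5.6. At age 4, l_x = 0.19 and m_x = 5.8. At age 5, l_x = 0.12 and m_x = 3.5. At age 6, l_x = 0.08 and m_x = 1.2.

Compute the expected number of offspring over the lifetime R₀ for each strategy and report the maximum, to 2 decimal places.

3.52

Strategy 1: R₀ = 0.53×0.0 + 0.41×0.0 + 0.24×4.3 + 0.11×5.9 + 0.08×3.6 = 1.9690
Strategy 2: R₀ = 0.62×0.0 + 0.34×5.6 + 0.19×5.8 + 0.12×3.5 + 0.08×1.2 = 3.5220
Highest R₀: strategy 2 with 3.5220.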